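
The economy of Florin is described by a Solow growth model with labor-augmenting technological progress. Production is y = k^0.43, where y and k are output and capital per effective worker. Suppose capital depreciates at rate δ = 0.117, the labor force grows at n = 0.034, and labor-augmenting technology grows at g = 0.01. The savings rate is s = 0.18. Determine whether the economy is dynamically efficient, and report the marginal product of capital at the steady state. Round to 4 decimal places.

n + g + δ = 0.034 + 0.01 + 0.117 = 0.161.
Steady-state k*: s·k^0.43 = 0.161·k gives k* = (0.18/0.161)^(1/0.57) ≈ 1.2162.
MPK = 0.43·1.2162^(-0.57) ≈ 0.3846.
MPK > n+g+δ = 0.161, so the economy is dynamically efficient (under-saving).

dynamically efficient; MPK ≈ 0.3846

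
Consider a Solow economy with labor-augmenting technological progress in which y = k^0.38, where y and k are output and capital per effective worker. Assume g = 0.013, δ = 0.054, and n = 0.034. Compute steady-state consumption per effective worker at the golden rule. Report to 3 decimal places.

Capital per effective worker breaks even when investment replaces (n + g + δ)·k; here n + g + δ = 0.101.
At the golden rule the marginal product of capital equals n+g+δ: 0.38·k^(0.38−1) = 0.101. Solving, k_gold = (0.38/0.101)^(1/0.62) ≈ 8.4755.
y_gold = 8.4755^0.38 ≈ 2.2527.
c_gold = y_gold − (n+g+δ)·k_gold = 2.2527 − 0.101·8.4755 ≈ 1.3967.

c_gold ≈ 1.397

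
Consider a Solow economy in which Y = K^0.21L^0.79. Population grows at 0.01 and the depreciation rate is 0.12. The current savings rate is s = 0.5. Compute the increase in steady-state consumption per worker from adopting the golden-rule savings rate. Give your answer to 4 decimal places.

n + δ = 0.01 + 0.12 = 0.13.
Current steady state (s = 0.5): k* = (0.5/0.13)^(1/0.79) ≈ 5.5022, y* = 5.5022^0.21 ≈ 1.4306, c* = (1−0.5)·1.4306 ≈ 0.7153.
Setting f'(k) = n+δ gives 0.21·k^(0.21−1) = 0.13, hence k_gold = (0.21/0.13)^(1/0.79) ≈ 1.8350.
y_gold = 1.8350^0.21 ≈ 1.1360, c_gold = y_gold − 0.13·k_gold ≈ 0.8974.
Gain: Δc = 0.8974 − 0.7153 ≈ 0.1821.

Δc ≈ 0.1821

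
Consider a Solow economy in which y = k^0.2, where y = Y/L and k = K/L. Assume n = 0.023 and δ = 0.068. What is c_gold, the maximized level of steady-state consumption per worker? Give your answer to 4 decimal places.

c_gold ≈ 0.9741

Capital per worker breaks even when investment replaces (n + δ)·k; here n + δ = 0.091.
Golden rule sets MPK = n+δ: 0.2·k^(0.2−1) = 0.091, so k_gold = (0.2/0.091)^(1/0.8) ≈ 2.6760.
y_gold = 2.6760^0.2 ≈ 1.2176.
c_gold = y_gold − (n+δ)·k_gold = 1.2176 − 0.091·2.6760 ≈ 0.9741.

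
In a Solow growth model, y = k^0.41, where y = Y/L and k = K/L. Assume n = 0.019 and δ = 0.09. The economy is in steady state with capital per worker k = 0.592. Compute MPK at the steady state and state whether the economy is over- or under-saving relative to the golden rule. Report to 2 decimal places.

Break-even investment rate: n + δ = 0.019 + 0.09 = 0.109.
MPK = 0.41·k^(0.41−1) = 0.41·0.592^(-0.59) ≈ 0.5586.
MPK > 0.109, so the economy is dynamically efficient (under-saving).

under-saving; MPK ≈ 0.56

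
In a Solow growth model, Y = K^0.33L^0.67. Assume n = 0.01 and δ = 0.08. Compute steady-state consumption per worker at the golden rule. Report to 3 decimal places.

c_gold ≈ 1.271

n + δ = 0.01 + 0.08 = 0.09.
Maximizing c = f(k) − (n+δ)·k gives f'(k) = n+δ, i.e. 0.33·k^(0.33−1) = 0.09, so k_gold = (0.33/0.09)^(1/0.67) ≈ 6.9534.
y_gold = 6.9534^0.33 ≈ 1.8964.
c_gold = y_gold − (n+δ)·k_gold = 1.8964 − 0.09·6.9534 ≈ 1.2706.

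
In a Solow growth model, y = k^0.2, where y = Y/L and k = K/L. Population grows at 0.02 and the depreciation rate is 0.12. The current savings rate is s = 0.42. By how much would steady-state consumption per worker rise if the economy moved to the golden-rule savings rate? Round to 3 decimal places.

Δc ≈ 0.111

Capital per worker breaks even when investment replaces (n + δ)·k; here n + δ = 0.14.
Current steady state (s = 0.42): k* = (0.42/0.14)^(1/0.8) ≈ 3.9482, y* = 3.9482^0.2 ≈ 1.3161, c* = (1−0.42)·1.3161 ≈ 0.7633.
Setting f'(k) = n+δ gives 0.2·k^(0.2−1) = 0.14, hence k_gold = (0.2/0.14)^(1/0.8) ≈ 1.5618.
y_gold = 1.5618^0.2 ≈ 1.0933, c_gold = y_gold − 0.14·k_gold ≈ 0.8746.
Gain: Δc = 0.8746 − 0.7633 ≈ 0.1113.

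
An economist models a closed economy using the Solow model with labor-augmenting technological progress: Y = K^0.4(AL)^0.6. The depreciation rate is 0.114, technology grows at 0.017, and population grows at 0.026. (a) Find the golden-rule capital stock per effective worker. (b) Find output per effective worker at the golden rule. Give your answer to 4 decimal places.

n + g + δ = 0.026 + 0.017 + 0.114 = 0.157.
At the golden rule the marginal product of capital equals n+g+δ: 0.4·k^(0.4−1) = 0.157. Solving, k_gold = (0.4/0.157)^(1/0.6) ≈ 4.7526.
y_gold = 4.7526^0.4 ≈ 1.8654.

(a) k_gold ≈ 4.7526; (b) y_gold ≈ 1.8654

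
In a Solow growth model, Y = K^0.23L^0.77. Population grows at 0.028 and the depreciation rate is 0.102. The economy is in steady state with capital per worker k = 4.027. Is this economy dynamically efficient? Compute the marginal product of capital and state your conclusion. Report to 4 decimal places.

dynamically inefficient; MPK ≈ 0.0787

The effective depreciation rate is n + δ = 0.028 + 0.102 = 0.13.
MPK = 0.23·k^(0.23−1) = 0.23·4.027^(-0.77) ≈ 0.0787.
MPK < 0.13, so the economy is dynamically inefficient (over-saving).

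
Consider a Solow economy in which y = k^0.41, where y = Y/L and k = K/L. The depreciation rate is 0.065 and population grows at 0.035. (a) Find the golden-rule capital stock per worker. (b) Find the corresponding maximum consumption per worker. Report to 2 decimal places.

(a) k_gold ≈ 10.93; (b) c_gold ≈ 1.57

Break-even investment rate: n + δ = 0.035 + 0.065 = 0.1.
At the golden rule the marginal product of capital equals n+δ: 0.41·k^(0.41−1) = 0.1. Solving, k_gold = (0.41/0.1)^(1/0.59) ≈ 10.9299.
y_gold = 10.9299^0.41 ≈ 2.6658; c_gold = y_gold − 0.1·k_gold ≈ 1.5728.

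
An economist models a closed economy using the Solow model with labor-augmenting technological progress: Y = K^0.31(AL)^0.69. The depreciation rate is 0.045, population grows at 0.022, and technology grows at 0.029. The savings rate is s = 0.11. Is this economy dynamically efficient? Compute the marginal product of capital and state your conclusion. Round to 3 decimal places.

dynamically efficient; MPK ≈ 0.271

Capital per effective worker breaks even when investment replaces (n + g + δ)·k; here n + g + δ = 0.096.
Steady-state k*: s·k^0.31 = 0.096·k gives k* = (0.11/0.096)^(1/0.69) ≈ 1.2181.
MPK = 0.31·1.2181^(-0.69) ≈ 0.2705.
MPK > n+g+δ = 0.096, so the economy is dynamically efficient (under-saving).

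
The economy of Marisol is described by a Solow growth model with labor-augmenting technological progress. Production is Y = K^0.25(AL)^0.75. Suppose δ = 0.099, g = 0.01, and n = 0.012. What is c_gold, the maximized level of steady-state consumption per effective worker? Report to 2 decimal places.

The effective depreciation rate is n + g + δ = 0.012 + 0.01 + 0.099 = 0.121.
Golden rule sets MPK = n+g+δ: 0.25·k^(0.25−1) = 0.121, so k_gold = (0.25/0.121)^(1/0.75) ≈ 2.6315.
y_gold = 2.6315^0.25 ≈ 1.2737.
c_gold = y_gold − (n+g+δ)·k_gold = 1.2737 − 0.121·2.6315 ≈ 0.9552.

c_gold ≈ 0.96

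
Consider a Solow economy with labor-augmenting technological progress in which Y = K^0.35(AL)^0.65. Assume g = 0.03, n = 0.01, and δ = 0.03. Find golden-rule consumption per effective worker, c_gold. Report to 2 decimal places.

c_gold ≈ 1.55

Break-even investment rate: n + g + δ = 0.01 + 0.03 + 0.03 = 0.07.
At the golden rule the marginal product of capital equals n+g+δ: 0.35·k^(0.35−1) = 0.07. Solving, k_gold = (0.35/0.07)^(1/0.65) ≈ 11.8943.
y_gold = 11.8943^0.35 ≈ 2.3789.
c_gold = y_gold − (n+g+δ)·k_gold = 2.3789 − 0.07·11.8943 ≈ 1.5463.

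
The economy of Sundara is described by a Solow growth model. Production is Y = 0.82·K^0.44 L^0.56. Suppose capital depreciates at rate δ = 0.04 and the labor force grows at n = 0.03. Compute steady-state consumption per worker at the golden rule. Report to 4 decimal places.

c_gold ≈ 1.6656

The effective depreciation rate is n + δ = 0.03 + 0.04 = 0.07.
At the golden rule the marginal product of capital equals n+δ: 0.44·0.82·k^(0.44−1) = 0.07. Solving, k_gold = (0.44·0.82/0.07)^(1/0.56) ≈ 18.6952.
y_gold = 0.82·18.6952^0.44 ≈ 2.9742.
c_gold = y_gold − (n+δ)·k_gold = 2.9742 − 0.07·18.6952 ≈ 1.6656.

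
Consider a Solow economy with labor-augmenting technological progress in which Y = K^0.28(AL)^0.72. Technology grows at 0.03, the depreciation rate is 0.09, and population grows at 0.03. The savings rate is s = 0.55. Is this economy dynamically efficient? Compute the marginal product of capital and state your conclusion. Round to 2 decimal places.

dynamically inefficient; MPK ≈ 0.08

Break-even investment rate: n + g + δ = 0.03 + 0.03 + 0.09 = 0.15.
Steady-state k*: s·k^0.28 = 0.15·k gives k* = (0.55/0.15)^(1/0.72) ≈ 6.0773.
MPK = 0.28·6.0773^(-0.72) ≈ 0.0764.
MPK < n+g+δ = 0.15, so the economy is dynamically inefficient (over-saving).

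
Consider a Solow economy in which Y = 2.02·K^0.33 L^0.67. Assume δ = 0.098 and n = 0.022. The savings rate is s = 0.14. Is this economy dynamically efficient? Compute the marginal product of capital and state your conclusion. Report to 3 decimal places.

The effective depreciation rate is n + δ = 0.022 + 0.098 = 0.12.
Steady-state k*: s·A·k^0.33 = 0.12·k gives k* = (0.14·2.02/0.12)^(1/0.67) ≈ 3.5948.
MPK = 0.33·2.02·3.5948^(-0.67) ≈ 0.2829.
MPK > n+δ = 0.12, so the economy is dynamically efficient (under-saving).

dynamically efficient; MPK ≈ 0.283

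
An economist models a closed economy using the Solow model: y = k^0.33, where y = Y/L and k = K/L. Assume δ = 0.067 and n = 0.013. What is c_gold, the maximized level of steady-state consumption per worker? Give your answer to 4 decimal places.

c_gold ≈ 1.3465

n + δ = 0.013 + 0.067 = 0.08.
Golden rule sets MPK = n+δ: 0.33·k^(0.33−1) = 0.08, so k_gold = (0.33/0.08)^(1/0.67) ≈ 8.2898.
y_gold = 8.2898^0.33 ≈ 2.0096.
c_gold = y_gold − (n+δ)·k_gold = 2.0096 − 0.08·8.2898 ≈ 1.3465.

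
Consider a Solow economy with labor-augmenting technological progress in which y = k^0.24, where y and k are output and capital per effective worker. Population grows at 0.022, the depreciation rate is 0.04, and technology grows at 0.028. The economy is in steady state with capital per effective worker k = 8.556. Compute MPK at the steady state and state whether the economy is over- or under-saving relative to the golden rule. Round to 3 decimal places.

n + g + δ = 0.022 + 0.028 + 0.04 = 0.09.
MPK = 0.24·k^(0.24−1) = 0.24·8.556^(-0.76) ≈ 0.0470.
MPK < 0.09, so the economy is dynamically inefficient (over-saving).

over-saving; MPK ≈ 0.047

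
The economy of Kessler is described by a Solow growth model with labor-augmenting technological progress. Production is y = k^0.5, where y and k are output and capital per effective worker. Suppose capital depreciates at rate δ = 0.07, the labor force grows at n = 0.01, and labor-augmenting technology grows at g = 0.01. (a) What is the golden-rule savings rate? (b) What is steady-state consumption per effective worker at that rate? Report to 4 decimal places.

(a) s_gold = 0.5000; (b) c_gold ≈ 2.7778

Break-even investment rate: n + g + δ = 0.01 + 0.01 + 0.07 = 0.09.
For Cobb-Douglas, s_gold equals capital's share: s_gold = 0.5.
Golden rule sets MPK = n+g+δ: 0.5·k^(0.5−1) = 0.09, so k_gold = (0.5/0.09)^(1/0.5) ≈ 30.8642.
y_gold = 30.8642^0.5 ≈ 5.5556; c_gold = (1−0.5)·y_gold ≈ 2.7778.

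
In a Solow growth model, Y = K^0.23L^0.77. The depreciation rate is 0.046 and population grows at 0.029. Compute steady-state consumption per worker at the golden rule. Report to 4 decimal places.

Break-even investment rate: n + δ = 0.029 + 0.046 = 0.075.
Maximizing c = f(k) − (n+δ)·k gives f'(k) = n+δ, i.e. 0.23·k^(0.23−1) = 0.075, so k_gold = (0.23/0.075)^(1/0.77) ≈ 4.2858.
y_gold = 4.2858^0.23 ≈ 1.3976.
c_gold = y_gold − (n+δ)·k_gold = 1.3976 − 0.075·4.2858 ≈ 1.0761.

c_gold ≈ 1.0761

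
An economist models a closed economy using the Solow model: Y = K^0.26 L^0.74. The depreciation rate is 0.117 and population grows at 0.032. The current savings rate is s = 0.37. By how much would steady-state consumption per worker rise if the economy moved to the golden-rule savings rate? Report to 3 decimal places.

Δc ≈ 0.033

The effective depreciation rate is n + δ = 0.032 + 0.117 = 0.149.
Current steady state (s = 0.37): k* = (0.37/0.149)^(1/0.74) ≈ 3.4183, y* = 3.4183^0.26 ≈ 1.3765, c* = (1−0.37)·1.3765 ≈ 0.8672.
Maximizing c = f(k) − (n+δ)·k gives f'(k) = n+δ, i.e. 0.26·k^(0.26−1) = 0.149, so k_gold = (0.26/0.149)^(1/0.74) ≈ 2.1220.
y_gold = 2.1220^0.26 ≈ 1.2161, c_gold = y_gold − 0.149·k_gold ≈ 0.8999.
Gain: Δc = 0.8999 − 0.8672 ≈ 0.0327.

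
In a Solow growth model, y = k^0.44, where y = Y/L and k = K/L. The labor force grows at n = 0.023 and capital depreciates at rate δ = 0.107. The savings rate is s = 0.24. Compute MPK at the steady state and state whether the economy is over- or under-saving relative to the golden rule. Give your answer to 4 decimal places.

under-saving; MPK ≈ 0.2383

Break-even investment rate: n + δ = 0.023 + 0.107 = 0.13.
Steady-state k*: s·k^0.44 = 0.13·k gives k* = (0.24/0.13)^(1/0.56) ≈ 2.9887.
MPK = 0.44·2.9887^(-0.56) ≈ 0.2383.
MPK > n+δ = 0.13, so the economy is dynamically efficient (under-saving).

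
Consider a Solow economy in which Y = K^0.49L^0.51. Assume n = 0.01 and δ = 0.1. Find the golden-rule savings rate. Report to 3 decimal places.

s_gold = 0.490

Break-even investment rate: n + δ = 0.01 + 0.1 = 0.11.
At the golden rule MPK = n+δ, and in any Cobb-Douglas steady state s = (n+δ)·k/y = MPK·k/y = capital's share 0.49.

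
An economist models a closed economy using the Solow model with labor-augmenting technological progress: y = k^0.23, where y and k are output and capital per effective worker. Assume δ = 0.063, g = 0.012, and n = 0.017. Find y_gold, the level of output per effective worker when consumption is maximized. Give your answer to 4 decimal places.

Capital per effective worker breaks even when investment replaces (n + g + δ)·k; here n + g + δ = 0.092.
Maximizing c = f(k) − (n+g+δ)·k gives f'(k) = n+g+δ, i.e. 0.23·k^(0.23−1) = 0.092, so k_gold = (0.23/0.092)^(1/0.77) ≈ 3.2870.
Output: y_gold = k_gold^0.23 = 3.2870^0.23 ≈ 1.3148.

y_gold ≈ 1.3148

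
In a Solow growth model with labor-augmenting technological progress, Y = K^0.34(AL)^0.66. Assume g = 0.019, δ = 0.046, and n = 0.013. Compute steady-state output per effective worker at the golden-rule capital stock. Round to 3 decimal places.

n + g + δ = 0.013 + 0.019 + 0.046 = 0.078.
Maximizing c = f(k) − (n+g+δ)·k gives f'(k) = n+g+δ, i.e. 0.34·k^(0.34−1) = 0.078, so k_gold = (0.34/0.078)^(1/0.66) ≈ 9.3060.
Output: y_gold = k_gold^0.34 = 9.3060^0.34 ≈ 2.1349.

y_gold ≈ 2.135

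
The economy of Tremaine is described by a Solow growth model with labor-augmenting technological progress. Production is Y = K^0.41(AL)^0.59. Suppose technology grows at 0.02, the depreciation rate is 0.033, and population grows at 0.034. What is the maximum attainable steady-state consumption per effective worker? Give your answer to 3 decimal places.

Break-even investment rate: n + g + δ = 0.034 + 0.02 + 0.033 = 0.087.
Golden rule sets MPK = n+g+δ: 0.41·k^(0.41−1) = 0.087, so k_gold = (0.41/0.087)^(1/0.59) ≈ 13.8397.
y_gold = 13.8397^0.41 ≈ 2.9367.
c_gold = y_gold − (n+g+δ)·k_gold = 2.9367 − 0.087·13.8397 ≈ 1.7327.

c_gold ≈ 1.733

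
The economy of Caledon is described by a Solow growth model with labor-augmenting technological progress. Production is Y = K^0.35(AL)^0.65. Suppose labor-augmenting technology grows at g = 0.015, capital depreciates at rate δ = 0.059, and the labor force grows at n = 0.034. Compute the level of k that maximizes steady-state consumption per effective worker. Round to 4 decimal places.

Break-even investment rate: n + g + δ = 0.034 + 0.015 + 0.059 = 0.108.
Golden rule sets MPK = n+g+δ: 0.35·k^(0.35−1) = 0.108, so k_gold = (0.35/0.108)^(1/0.65) ≈ 6.1039.

k_gold ≈ 6.1039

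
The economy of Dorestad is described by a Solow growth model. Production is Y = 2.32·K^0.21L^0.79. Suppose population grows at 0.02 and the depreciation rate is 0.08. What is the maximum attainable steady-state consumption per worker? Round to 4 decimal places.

Break-even investment rate: n + δ = 0.02 + 0.08 = 0.1.
At the golden rule the marginal product of capital equals n+δ: 0.21·2.32·k^(0.21−1) = 0.1. Solving, k_gold = (0.21·2.32/0.1)^(1/0.79) ≈ 7.4219.
y_gold = 2.32·7.4219^0.21 ≈ 3.5342.
c_gold = y_gold − (n+δ)·k_gold = 3.5342 − 0.1·7.4219 ≈ 2.7921.

c_gold ≈ 2.7921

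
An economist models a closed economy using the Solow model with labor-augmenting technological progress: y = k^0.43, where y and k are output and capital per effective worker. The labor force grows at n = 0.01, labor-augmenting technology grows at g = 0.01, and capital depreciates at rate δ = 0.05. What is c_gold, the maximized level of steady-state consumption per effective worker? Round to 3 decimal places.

n + g + δ = 0.01 + 0.01 + 0.05 = 0.07.
Maximizing c = f(k) − (n+g+δ)·k gives f'(k) = n+g+δ, i.e. 0.43·k^(0.43−1) = 0.07, so k_gold = (0.43/0.07)^(1/0.57) ≈ 24.1605.
y_gold = 24.1605^0.43 ≈ 3.9331.
c_gold = y_gold − (n+g+δ)·k_gold = 3.9331 − 0.07·24.1605 ≈ 2.2419.

c_gold ≈ 2.242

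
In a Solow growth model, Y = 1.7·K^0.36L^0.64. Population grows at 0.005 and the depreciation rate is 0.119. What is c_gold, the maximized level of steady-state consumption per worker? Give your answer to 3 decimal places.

Break-even investment rate: n + δ = 0.005 + 0.119 = 0.124.
Golden rule sets MPK = n+δ: 0.36·1.7·k^(0.36−1) = 0.124, so k_gold = (0.36·1.7/0.124)^(1/0.64) ≈ 12.1151.
y_gold = 1.7·12.1151^0.36 ≈ 4.1730.
c_gold = y_gold − (n+δ)·k_gold = 4.1730 − 0.124·12.1151 ≈ 2.6707.

c_gold ≈ 2.671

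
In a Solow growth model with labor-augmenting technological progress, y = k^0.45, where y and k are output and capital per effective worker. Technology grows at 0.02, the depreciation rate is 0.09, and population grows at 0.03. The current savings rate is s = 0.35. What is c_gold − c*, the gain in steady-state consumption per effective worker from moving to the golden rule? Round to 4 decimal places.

Break-even investment rate: n + g + δ = 0.03 + 0.02 + 0.09 = 0.14.
Current steady state (s = 0.35): k* = (0.35/0.14)^(1/0.55) ≈ 5.2909, y* = 5.2909^0.45 ≈ 2.1163, c* = (1−0.35)·2.1163 ≈ 1.3756.
Golden rule sets MPK = n+g+δ: 0.45·k^(0.45−1) = 0.14, so k_gold = (0.45/0.14)^(1/0.55) ≈ 8.3555.
y_gold = 8.3555^0.45 ≈ 2.5995, c_gold = y_gold − 0.14·k_gold ≈ 1.4297.
Gain: Δc = 1.4297 − 1.3756 ≈ 0.0541.

Δc ≈ 0.0541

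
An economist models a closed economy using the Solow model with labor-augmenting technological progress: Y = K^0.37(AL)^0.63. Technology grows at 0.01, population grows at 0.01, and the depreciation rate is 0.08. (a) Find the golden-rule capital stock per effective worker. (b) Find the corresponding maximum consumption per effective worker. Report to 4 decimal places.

Break-even investment rate: n + g + δ = 0.01 + 0.01 + 0.08 = 0.1.
Golden rule sets MPK = n+g+δ: 0.37·k^(0.37−1) = 0.1, so k_gold = (0.37/0.1)^(1/0.63) ≈ 7.9782.
y_gold = 7.9782^0.37 ≈ 2.1563; c_gold = y_gold − 0.1·k_gold ≈ 1.3585.

(a) k_gold ≈ 7.9782; (b) c_gold ≈ 1.3585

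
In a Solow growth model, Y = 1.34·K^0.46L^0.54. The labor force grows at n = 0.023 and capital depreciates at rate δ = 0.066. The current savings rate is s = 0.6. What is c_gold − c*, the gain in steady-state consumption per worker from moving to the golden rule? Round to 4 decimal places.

Break-even investment rate: n + δ = 0.023 + 0.066 = 0.089.
Current steady state (s = 0.6): k* = (0.6·1.34/0.089)^(1/0.54) ≈ 58.9010, y* = 1.34·58.9010^0.46 ≈ 8.7370, c* = (1−0.6)·8.7370 ≈ 3.4948.
Golden rule sets MPK = n+δ: 0.46·1.34·k^(0.46−1) = 0.089, so k_gold = (0.46·1.34/0.089)^(1/0.54) ≈ 36.0106.
y_gold = 1.34·36.0106^0.46 ≈ 6.9673, c_gold = y_gold − 0.089·k_gold ≈ 3.7623.
Gain: Δc = 3.7623 − 3.4948 ≈ 0.2675.

Δc ≈ 0.2675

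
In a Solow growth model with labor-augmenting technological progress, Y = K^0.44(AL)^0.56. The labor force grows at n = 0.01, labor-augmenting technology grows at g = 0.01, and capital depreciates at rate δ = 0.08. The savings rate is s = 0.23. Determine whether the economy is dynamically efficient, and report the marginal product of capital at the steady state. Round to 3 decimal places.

dynamically efficient; MPK ≈ 0.191

Capital per effective worker breaks even when investment replaces (n + g + δ)·k; here n + g + δ = 0.1.
Steady-state k*: s·k^0.44 = 0.1·k gives k* = (0.23/0.1)^(1/0.56) ≈ 4.4253.
MPK = 0.44·4.4253^(-0.56) ≈ 0.1913.
MPK > n+g+δ = 0.1, so the economy is dynamically efficient (under-saving).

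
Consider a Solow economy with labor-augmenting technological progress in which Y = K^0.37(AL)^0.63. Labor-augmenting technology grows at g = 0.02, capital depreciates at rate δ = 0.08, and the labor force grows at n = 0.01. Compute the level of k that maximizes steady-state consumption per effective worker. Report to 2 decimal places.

k_gold ≈ 6.86

n + g + δ = 0.01 + 0.02 + 0.08 = 0.11.
Golden rule sets MPK = n+g+δ: 0.37·k^(0.37−1) = 0.11, so k_gold = (0.37/0.11)^(1/0.63) ≈ 6.8581.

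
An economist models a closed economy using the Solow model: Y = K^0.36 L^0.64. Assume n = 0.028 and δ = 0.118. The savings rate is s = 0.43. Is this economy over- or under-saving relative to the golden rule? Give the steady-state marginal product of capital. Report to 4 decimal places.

over-saving; MPK ≈ 0.1222

Capital per worker breaks even when investment replaces (n + δ)·k; here n + δ = 0.146.
Steady-state k*: s·k^0.36 = 0.146·k gives k* = (0.43/0.146)^(1/0.64) ≈ 5.4075.
MPK = 0.36·5.4075^(-0.64) ≈ 0.1222.
MPK < n+δ = 0.146, so the economy is dynamically inefficient (over-saving).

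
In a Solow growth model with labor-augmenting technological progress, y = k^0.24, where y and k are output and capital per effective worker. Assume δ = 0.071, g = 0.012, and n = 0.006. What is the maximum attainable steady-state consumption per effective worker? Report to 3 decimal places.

The effective depreciation rate is n + g + δ = 0.006 + 0.012 + 0.071 = 0.089.
Golden rule sets MPK = n+g+δ: 0.24·k^(0.24−1) = 0.089, so k_gold = (0.24/0.089)^(1/0.76) ≈ 3.6887.
y_gold = 3.6887^0.24 ≈ 1.3679.
c_gold = y_gold − (n+g+δ)·k_gold = 1.3679 − 0.089·3.6887 ≈ 1.0396.

c_gold ≈ 1.040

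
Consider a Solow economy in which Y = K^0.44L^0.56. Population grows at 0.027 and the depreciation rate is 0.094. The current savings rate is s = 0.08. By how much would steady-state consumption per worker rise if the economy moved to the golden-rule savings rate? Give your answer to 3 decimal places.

Δc ≈ 0.880

n + δ = 0.027 + 0.094 = 0.121.
Current steady state (s = 0.08): k* = (0.08/0.121)^(1/0.56) ≈ 0.4777, y* = 0.4777^0.44 ≈ 0.7225, c* = (1−0.08)·0.7225 ≈ 0.6647.
Setting f'(k) = n+δ gives 0.44·k^(0.44−1) = 0.121, hence k_gold = (0.44/0.121)^(1/0.56) ≈ 10.0275.
y_gold = 10.0275^0.44 ≈ 2.7576, c_gold = y_gold − 0.121·k_gold ≈ 1.5442.
Gain: Δc = 1.5442 − 0.6647 ≈ 0.8796.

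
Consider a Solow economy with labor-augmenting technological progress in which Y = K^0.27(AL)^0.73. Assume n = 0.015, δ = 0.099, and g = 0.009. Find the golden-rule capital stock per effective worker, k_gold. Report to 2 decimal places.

Break-even investment rate: n + g + δ = 0.015 + 0.009 + 0.099 = 0.123.
Golden rule sets MPK = n+g+δ: 0.27·k^(0.27−1) = 0.123, so k_gold = (0.27/0.123)^(1/0.73) ≈ 2.9360.

k_gold ≈ 2.94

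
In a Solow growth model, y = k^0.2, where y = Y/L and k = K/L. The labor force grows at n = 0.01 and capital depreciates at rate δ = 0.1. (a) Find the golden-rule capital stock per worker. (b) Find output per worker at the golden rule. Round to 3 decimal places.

(a) k_gold ≈ 2.111; (b) y_gold ≈ 1.161

Capital per worker breaks even when investment replaces (n + δ)·k; here n + δ = 0.11.
At the golden rule the marginal product of capital equals n+δ: 0.2·k^(0.2−1) = 0.11. Solving, k_gold = (0.2/0.11)^(1/0.8) ≈ 2.1113.
y_gold = 2.1113^0.2 ≈ 1.1612.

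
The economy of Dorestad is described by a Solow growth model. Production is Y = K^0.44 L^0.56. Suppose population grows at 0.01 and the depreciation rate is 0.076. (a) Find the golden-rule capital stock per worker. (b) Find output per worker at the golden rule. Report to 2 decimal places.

Capital per worker breaks even when investment replaces (n + δ)·k; here n + δ = 0.086.
Setting f'(k) = n+δ gives 0.44·k^(0.44−1) = 0.086, hence k_gold = (0.44/0.086)^(1/0.56) ≈ 18.4497.
y_gold = 18.4497^0.44 ≈ 3.6061.

(a) k_gold ≈ 18.45; (b) y_gold ≈ 3.61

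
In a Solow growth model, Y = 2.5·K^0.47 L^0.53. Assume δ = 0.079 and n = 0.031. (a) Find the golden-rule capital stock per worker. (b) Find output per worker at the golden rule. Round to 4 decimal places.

(a) k_gold ≈ 87.2650; (b) y_gold ≈ 20.4237

Capital per worker breaks even when investment replaces (n + δ)·k; here n + δ = 0.11.
Setting f'(k) = n+δ gives 0.47·2.5·k^(0.47−1) = 0.11, hence k_gold = (0.47·2.5/0.11)^(1/0.53) ≈ 87.2650.
y_gold = 2.5·87.2650^0.47 ≈ 20.4237.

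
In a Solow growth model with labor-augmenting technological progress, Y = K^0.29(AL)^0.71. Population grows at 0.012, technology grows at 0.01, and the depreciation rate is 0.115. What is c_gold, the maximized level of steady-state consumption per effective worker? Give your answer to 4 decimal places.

Capital per effective worker breaks even when investment replaces (n + g + δ)·k; here n + g + δ = 0.137.
Maximizing c = f(k) − (n+g+δ)·k gives f'(k) = n+g+δ, i.e. 0.29·k^(0.29−1) = 0.137, so k_gold = (0.29/0.137)^(1/0.71) ≈ 2.8754.
y_gold = 2.8754^0.29 ≈ 1.3584.
c_gold = y_gold − (n+g+δ)·k_gold = 1.3584 − 0.137·2.8754 ≈ 0.9645.

c_gold ≈ 0.9645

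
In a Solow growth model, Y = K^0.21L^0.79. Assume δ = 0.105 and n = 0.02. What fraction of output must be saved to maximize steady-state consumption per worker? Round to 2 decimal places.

Break-even investment rate: n + δ = 0.02 + 0.105 = 0.125.
At the golden rule MPK = n+δ, and in any Cobb-Douglas steady state s = (n+δ)·k/y = MPK·k/y = capital's share 0.21.

s_gold = 0.21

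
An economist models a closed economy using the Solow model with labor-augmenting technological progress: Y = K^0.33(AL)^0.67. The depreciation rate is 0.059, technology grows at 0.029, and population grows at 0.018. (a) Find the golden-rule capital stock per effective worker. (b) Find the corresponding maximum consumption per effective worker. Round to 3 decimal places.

(a) k_gold ≈ 5.447; (b) c_gold ≈ 1.172

The effective depreciation rate is n + g + δ = 0.018 + 0.029 + 0.059 = 0.106.
At the golden rule the marginal product of capital equals n+g+δ: 0.33·k^(0.33−1) = 0.106. Solving, k_gold = (0.33/0.106)^(1/0.67) ≈ 5.4467.
y_gold = 5.4467^0.33 ≈ 1.7495; c_gold = y_gold − 0.106·k_gold ≈ 1.1722.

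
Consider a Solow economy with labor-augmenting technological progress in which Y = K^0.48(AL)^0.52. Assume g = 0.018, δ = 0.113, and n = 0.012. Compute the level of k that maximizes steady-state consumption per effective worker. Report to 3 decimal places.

k_gold ≈ 10.265

The effective depreciation rate is n + g + δ = 0.012 + 0.018 + 0.113 = 0.143.
Golden rule sets MPK = n+g+δ: 0.48·k^(0.48−1) = 0.143, so k_gold = (0.48/0.143)^(1/0.52) ≈ 10.2649.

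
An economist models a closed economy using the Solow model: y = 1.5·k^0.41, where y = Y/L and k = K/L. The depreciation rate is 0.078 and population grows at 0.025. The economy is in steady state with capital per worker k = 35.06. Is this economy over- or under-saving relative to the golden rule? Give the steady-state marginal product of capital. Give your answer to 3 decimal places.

n + δ = 0.025 + 0.078 = 0.103.
MPK = 0.41·1.5·k^(0.41−1) = 0.41·1.5·35.06^(-0.59) ≈ 0.0754.
MPK < 0.103, so the economy is dynamically inefficient (over-saving).

over-saving; MPK ≈ 0.075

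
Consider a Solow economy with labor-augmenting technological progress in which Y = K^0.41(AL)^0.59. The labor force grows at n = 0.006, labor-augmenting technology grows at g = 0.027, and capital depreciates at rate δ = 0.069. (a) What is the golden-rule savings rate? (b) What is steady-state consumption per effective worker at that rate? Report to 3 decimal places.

Break-even investment rate: n + g + δ = 0.006 + 0.027 + 0.069 = 0.102.
For Cobb-Douglas, s_gold equals capital's share: s_gold = 0.41.
Maximizing c = f(k) − (n+g+δ)·k gives f'(k) = n+g+δ, i.e. 0.41·k^(0.41−1) = 0.102, so k_gold = (0.41/0.102)^(1/0.59) ≈ 10.5692.
y_gold = 10.5692^0.41 ≈ 2.6294; c_gold = (1−0.41)·y_gold ≈ 1.5513.

(a) s_gold = 0.410; (b) c_gold ≈ 1.551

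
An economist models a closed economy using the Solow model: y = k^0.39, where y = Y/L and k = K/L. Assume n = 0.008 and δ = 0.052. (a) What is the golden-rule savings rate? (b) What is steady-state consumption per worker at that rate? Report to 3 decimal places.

(a) s_gold = 0.390; (b) c_gold ≈ 2.019

Break-even investment rate: n + δ = 0.008 + 0.052 = 0.06.
For Cobb-Douglas, s_gold equals capital's share: s_gold = 0.39.
Maximizing c = f(k) − (n+δ)·k gives f'(k) = n+δ, i.e. 0.39·k^(0.39−1) = 0.06, so k_gold = (0.39/0.06)^(1/0.61) ≈ 21.5102.
y_gold = 21.5102^0.39 ≈ 3.3093; c_gold = (1−0.39)·y_gold ≈ 2.0187.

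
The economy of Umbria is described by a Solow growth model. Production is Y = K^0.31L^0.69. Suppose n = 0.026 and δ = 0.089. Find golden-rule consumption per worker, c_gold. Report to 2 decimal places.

c_gold ≈ 1.08

The effective depreciation rate is n + δ = 0.026 + 0.089 = 0.115.
Golden rule sets MPK = n+δ: 0.31·k^(0.31−1) = 0.115, so k_gold = (0.31/0.115)^(1/0.69) ≈ 4.2087.
y_gold = 4.2087^0.31 ≈ 1.5613.
c_gold = y_gold − (n+δ)·k_gold = 1.5613 − 0.115·4.2087 ≈ 1.0773.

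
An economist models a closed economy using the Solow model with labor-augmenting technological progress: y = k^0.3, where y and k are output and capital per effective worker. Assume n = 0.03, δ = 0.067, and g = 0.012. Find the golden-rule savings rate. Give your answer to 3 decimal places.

The effective depreciation rate is n + g + δ = 0.03 + 0.012 + 0.067 = 0.109.
At the golden rule MPK = n+g+δ, and in any Cobb-Douglas steady state s = (n+g+δ)·k/y = MPK·k/y = capital's share 0.3.

s_gold = 0.300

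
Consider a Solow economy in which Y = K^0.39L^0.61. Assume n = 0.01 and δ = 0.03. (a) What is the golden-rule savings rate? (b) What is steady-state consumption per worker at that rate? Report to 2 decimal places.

Break-even investment rate: n + δ = 0.01 + 0.03 = 0.04.
For Cobb-Douglas, s_gold equals capital's share: s_gold = 0.39.
Golden rule sets MPK = n+δ: 0.39·k^(0.39−1) = 0.04, so k_gold = (0.39/0.04)^(1/0.61) ≈ 41.8137.
y_gold = 41.8137^0.39 ≈ 4.2886; c_gold = (1−0.39)·y_gold ≈ 2.6160.

(a) s_gold = 0.39; (b) c_gold ≈ 2.62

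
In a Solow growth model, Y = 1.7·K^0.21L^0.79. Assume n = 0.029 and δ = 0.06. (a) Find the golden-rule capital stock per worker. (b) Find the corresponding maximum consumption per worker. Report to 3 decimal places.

Capital per worker breaks even when investment replaces (n + δ)·k; here n + δ = 0.089.
Setting f'(k) = n+δ gives 0.21·1.7·k^(0.21−1) = 0.089, hence k_gold = (0.21·1.7/0.089)^(1/0.79) ≈ 5.8029.
y_gold = 1.7·5.8029^0.21 ≈ 2.4593; c_gold = y_gold − 0.089·k_gold ≈ 1.9429.

(a) k_gold ≈ 5.803; (b) c_gold ≈ 1.943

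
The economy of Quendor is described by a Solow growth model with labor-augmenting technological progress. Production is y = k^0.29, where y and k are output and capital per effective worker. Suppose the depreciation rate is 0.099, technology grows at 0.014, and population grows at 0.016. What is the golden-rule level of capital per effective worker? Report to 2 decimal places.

k_gold ≈ 3.13

n + g + δ = 0.016 + 0.014 + 0.099 = 0.129.
Maximizing c = f(k) − (n+g+δ)·k gives f'(k) = n+g+δ, i.e. 0.29·k^(0.29−1) = 0.129, so k_gold = (0.29/0.129)^(1/0.71) ≈ 3.1297.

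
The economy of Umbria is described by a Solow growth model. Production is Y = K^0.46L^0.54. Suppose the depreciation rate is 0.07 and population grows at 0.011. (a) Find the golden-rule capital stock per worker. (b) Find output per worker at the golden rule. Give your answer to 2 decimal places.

Capital per worker breaks even when investment replaces (n + δ)·k; here n + δ = 0.081.
Golden rule sets MPK = n+δ: 0.46·k^(0.46−1) = 0.081, so k_gold = (0.46/0.081)^(1/0.54) ≈ 24.9345.
y_gold = 24.9345^0.46 ≈ 4.3906.

(a) k_gold ≈ 24.93; (b) y_gold ≈ 4.39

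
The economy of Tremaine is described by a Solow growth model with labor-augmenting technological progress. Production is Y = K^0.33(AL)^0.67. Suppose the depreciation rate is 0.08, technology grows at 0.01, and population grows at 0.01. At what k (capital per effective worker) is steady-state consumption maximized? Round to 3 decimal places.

k_gold ≈ 5.942

Break-even investment rate: n + g + δ = 0.01 + 0.01 + 0.08 = 0.1.
Maximizing c = f(k) − (n+g+δ)·k gives f'(k) = n+g+δ, i.e. 0.33·k^(0.33−1) = 0.1, so k_gold = (0.33/0.1)^(1/0.67) ≈ 5.9416.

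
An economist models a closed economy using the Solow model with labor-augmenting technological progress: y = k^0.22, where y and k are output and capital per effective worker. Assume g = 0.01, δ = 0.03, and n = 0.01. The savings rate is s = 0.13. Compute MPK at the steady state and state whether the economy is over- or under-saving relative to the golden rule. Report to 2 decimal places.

under-saving; MPK ≈ 0.08

n + g + δ = 0.01 + 0.01 + 0.03 = 0.05.
Steady-state k*: s·k^0.22 = 0.05·k gives k* = (0.13/0.05)^(1/0.78) ≈ 3.4042.
MPK = 0.22·3.4042^(-0.78) ≈ 0.0846.
MPK > n+g+δ = 0.05, so the economy is dynamically efficient (under-saving).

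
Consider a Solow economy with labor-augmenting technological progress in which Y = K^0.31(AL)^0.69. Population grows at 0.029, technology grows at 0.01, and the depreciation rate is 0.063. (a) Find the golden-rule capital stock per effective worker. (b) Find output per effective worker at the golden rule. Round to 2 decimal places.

The effective depreciation rate is n + g + δ = 0.029 + 0.01 + 0.063 = 0.102.
Setting f'(k) = n+g+δ gives 0.31·k^(0.31−1) = 0.102, hence k_gold = (0.31/0.102)^(1/0.69) ≈ 5.0079.
y_gold = 5.0079^0.31 ≈ 1.6478.

(a) k_gold ≈ 5.01; (b) y_gold ≈ 1.65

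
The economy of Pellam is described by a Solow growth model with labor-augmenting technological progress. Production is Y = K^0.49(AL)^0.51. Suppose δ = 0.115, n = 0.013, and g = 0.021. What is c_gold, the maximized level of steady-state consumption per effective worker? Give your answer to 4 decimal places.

Break-even investment rate: n + g + δ = 0.013 + 0.021 + 0.115 = 0.149.
Setting f'(k) = n+g+δ gives 0.49·k^(0.49−1) = 0.149, hence k_gold = (0.49/0.149)^(1/0.51) ≈ 10.3215.
y_gold = 10.3215^0.49 ≈ 3.1386.
c_gold = y_gold − (n+g+δ)·k_gold = 3.1386 − 0.149·10.3215 ≈ 1.6007.

c_gold ≈ 1.6007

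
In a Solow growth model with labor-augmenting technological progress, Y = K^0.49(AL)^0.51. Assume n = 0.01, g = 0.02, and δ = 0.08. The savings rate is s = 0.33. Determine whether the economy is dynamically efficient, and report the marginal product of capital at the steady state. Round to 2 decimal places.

n + g + δ = 0.01 + 0.02 + 0.08 = 0.11.
Steady-state k*: s·k^0.49 = 0.11·k gives k* = (0.33/0.11)^(1/0.51) ≈ 8.6205.
MPK = 0.49·8.6205^(-0.51) ≈ 0.1633.
MPK > n+g+δ = 0.11, so the economy is dynamically efficient (under-saving).

dynamically efficient; MPK ≈ 0.16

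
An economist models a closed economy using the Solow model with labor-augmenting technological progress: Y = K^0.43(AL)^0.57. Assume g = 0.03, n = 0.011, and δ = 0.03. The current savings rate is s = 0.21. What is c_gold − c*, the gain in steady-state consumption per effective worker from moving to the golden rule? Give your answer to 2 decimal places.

Capital per effective worker breaks even when investment replaces (n + g + δ)·k; here n + g + δ = 0.071.
Current steady state (s = 0.21): k* = (0.21/0.071)^(1/0.57) ≈ 6.7027, y* = 6.7027^0.43 ≈ 2.2661, c* = (1−0.21)·2.2661 ≈ 1.7902.
Golden rule sets MPK = n+g+δ: 0.43·k^(0.43−1) = 0.071, so k_gold = (0.43/0.071)^(1/0.57) ≈ 23.5667.
y_gold = 23.5667^0.43 ≈ 3.8912, c_gold = y_gold − 0.071·k_gold ≈ 2.2180.
Gain: Δc = 2.2180 − 1.7902 ≈ 0.4278.

Δc ≈ 0.43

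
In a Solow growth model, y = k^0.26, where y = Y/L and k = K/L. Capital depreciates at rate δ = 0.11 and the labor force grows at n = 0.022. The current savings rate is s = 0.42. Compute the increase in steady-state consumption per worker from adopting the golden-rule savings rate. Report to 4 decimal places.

Δc ≈ 0.0680

The effective depreciation rate is n + δ = 0.022 + 0.11 = 0.132.
Current steady state (s = 0.42): k* = (0.42/0.132)^(1/0.74) ≈ 4.7785, y* = 4.7785^0.26 ≈ 1.5018, c* = (1−0.42)·1.5018 ≈ 0.8711.
Golden rule sets MPK = n+δ: 0.26·k^(0.26−1) = 0.132, so k_gold = (0.26/0.132)^(1/0.74) ≈ 2.4994.
y_gold = 2.4994^0.26 ≈ 1.2689, c_gold = y_gold − 0.132·k_gold ≈ 0.9390.
Gain: Δc = 0.9390 − 0.8711 ≈ 0.0680.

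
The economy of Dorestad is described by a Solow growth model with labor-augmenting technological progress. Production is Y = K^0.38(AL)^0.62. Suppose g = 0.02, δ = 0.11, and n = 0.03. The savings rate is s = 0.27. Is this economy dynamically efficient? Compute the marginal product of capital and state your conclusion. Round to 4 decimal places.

Capital per effective worker breaks even when investment replaces (n + g + δ)·k; here n + g + δ = 0.16.
Steady-state k*: s·k^0.38 = 0.16·k gives k* = (0.27/0.16)^(1/0.62) ≈ 2.3255.
MPK = 0.38·2.3255^(-0.62) ≈ 0.2252.
MPK > n+g+δ = 0.16, so the economy is dynamically efficient (under-saving).

dynamically efficient; MPK ≈ 0.2252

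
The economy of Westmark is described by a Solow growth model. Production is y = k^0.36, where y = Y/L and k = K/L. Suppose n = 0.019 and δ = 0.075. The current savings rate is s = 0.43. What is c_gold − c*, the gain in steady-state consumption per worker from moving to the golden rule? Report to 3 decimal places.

n + δ = 0.019 + 0.075 = 0.094.
Current steady state (s = 0.43): k* = (0.43/0.094)^(1/0.64) ≈ 10.7593, y* = 10.7593^0.36 ≈ 2.3520, c* = (1−0.43)·2.3520 ≈ 1.3407.
Setting f'(k) = n+δ gives 0.36·k^(0.36−1) = 0.094, hence k_gold = (0.36/0.094)^(1/0.64) ≈ 8.1510.
y_gold = 8.1510^0.36 ≈ 2.1283, c_gold = y_gold − 0.094·k_gold ≈ 1.3621.
Gain: Δc = 1.3621 − 1.3407 ≈ 0.0215.

Δc ≈ 0.021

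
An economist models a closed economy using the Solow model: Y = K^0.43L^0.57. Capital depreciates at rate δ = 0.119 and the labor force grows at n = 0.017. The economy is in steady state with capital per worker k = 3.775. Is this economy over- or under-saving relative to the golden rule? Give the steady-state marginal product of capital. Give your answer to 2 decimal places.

Capital per worker breaks even when investment replaces (n + δ)·k; here n + δ = 0.136.
MPK = 0.43·k^(0.43−1) = 0.43·3.775^(-0.57) ≈ 0.2017.
MPK > 0.136, so the economy is dynamically efficient (under-saving).

under-saving; MPK ≈ 0.20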